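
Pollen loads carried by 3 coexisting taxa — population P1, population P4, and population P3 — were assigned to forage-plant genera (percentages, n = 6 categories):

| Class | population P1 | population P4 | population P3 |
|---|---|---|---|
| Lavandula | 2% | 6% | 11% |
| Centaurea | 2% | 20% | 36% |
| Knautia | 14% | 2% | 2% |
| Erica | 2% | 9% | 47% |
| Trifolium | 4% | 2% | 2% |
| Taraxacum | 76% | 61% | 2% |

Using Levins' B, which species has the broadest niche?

Convert percentages to proportions (divide by 100).
Σp_P1ᵢ² = 0.02² + 0.02² + 0.14² + 0.02² + 0.04² + 0.76² = 0.0004 + 0.0004 + 0.0196 + 0.0004 + 0.0016 + 0.5776 = 0.6000
B_P1 = 1 / 0.6000 = 1.6667
Σp_P4ᵢ² = 0.06² + 0.20² + 0.02² + 0.09² + 0.02² + 0.61² = 0.0036 + 0.0400 + 0.0004 + 0.0081 + 0.0004 + 0.3721 = 0.4246
B_P4 = 1 / 0.4246 = 2.3552
Σp_P3ᵢ² = 0.11² + 0.36² + 0.02² + 0.47² + 0.02² + 0.02² = 0.0121 + 0.1296 + 0.0004 + 0.2209 + 0.0004 + 0.0004 = 0.3638
B_P3 = 1 / 0.3638 = 2.7488
Highest B → broadest niche (most generalist): population P3 (B = 2.75).

population P3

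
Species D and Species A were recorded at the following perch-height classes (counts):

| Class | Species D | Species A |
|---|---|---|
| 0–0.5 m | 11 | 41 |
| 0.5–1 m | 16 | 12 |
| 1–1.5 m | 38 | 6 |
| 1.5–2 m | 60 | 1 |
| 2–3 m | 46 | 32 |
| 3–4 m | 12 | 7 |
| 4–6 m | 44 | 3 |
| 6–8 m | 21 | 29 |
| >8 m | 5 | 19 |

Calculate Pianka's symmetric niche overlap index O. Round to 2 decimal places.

Proportions for Species D (n=253): 11/253=0.0435, 16/253=0.0632, 38/253=0.1502, 60/253=0.2372, 46/253=0.1818, 12/253=0.0474, 44/253=0.1739, 21/253=0.0830, 5/253=0.0198
Proportions for Species A (n=150): 41/150=0.2733, 12/150=0.0800, 6/150=0.0400, 1/150=0.0067, 32/150=0.2133, 7/150=0.0467, 3/150=0.0200, 29/150=0.1933, 19/150=0.1267
Σ p₁ᵢp₂ᵢ = 0.011889 + 0.005056 + 0.006008 + 0.001589 + 0.038778 + 0.002214 + 0.003478 + 0.016044 + 0.002509 = 0.087565
Σp_1ᵢ² = 0.0435² + 0.0632² + 0.1502² + 0.2372² + 0.1818² + 0.0474² + 0.1739² + 0.0830² + 0.0198² = 0.001892 + 0.003994 + 0.022560 + 0.056264 + 0.033051 + 0.002247 + 0.030241 + 0.006889 + 0.000392 = 0.157530
Σp_2ᵢ² = 0.2733² + 0.0800² + 0.0400² + 0.0067² + 0.2133² + 0.0467² + 0.0200² + 0.1933² + 0.1267² = 0.074693 + 0.006400 + 0.001600 + 0.000045 + 0.045497 + 0.002181 + 0.000400 + 0.037365 + 0.016053 = 0.184234
O = 0.087565 / √(0.157530 × 0.184234) = 0.087565 / 0.1703596 = 0.5140

0.51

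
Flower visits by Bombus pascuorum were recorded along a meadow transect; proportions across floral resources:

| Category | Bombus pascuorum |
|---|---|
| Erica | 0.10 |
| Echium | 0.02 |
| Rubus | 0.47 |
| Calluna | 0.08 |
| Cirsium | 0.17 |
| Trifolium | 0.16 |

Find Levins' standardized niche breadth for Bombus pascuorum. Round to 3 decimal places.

0.484

Σpᵢ² = 0.10² + 0.02² + 0.47² + 0.08² + 0.17² + 0.16² = 0.0100 + 0.0004 + 0.2209 + 0.0064 + 0.0289 + 0.0256 = 0.2922
B = 1 / 0.2922 = 3.42231
Bₛ = (B − 1)/(n − 1) = (3.42231 − 1)/(6 − 1) = 2.42231/5 = 0.48446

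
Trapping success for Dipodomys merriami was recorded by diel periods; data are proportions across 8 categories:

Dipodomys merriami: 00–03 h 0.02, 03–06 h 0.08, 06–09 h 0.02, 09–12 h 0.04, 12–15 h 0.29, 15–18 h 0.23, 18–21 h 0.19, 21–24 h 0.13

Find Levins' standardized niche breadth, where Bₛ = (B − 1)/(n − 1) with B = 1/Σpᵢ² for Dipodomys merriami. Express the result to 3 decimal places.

0.576

Σpᵢ² = 0.02² + 0.08² + 0.02² + 0.04² + 0.29² + 0.23² + 0.19² + 0.13² = 0.0004 + 0.0064 + 0.0004 + 0.0016 + 0.0841 + 0.0529 + 0.0361 + 0.0169 = 0.1988
B = 1 / 0.1988 = 5.03018
Bₛ = (B − 1)/(n − 1) = (5.03018 − 1)/(8 − 1) = 4.03018/7 = 0.57574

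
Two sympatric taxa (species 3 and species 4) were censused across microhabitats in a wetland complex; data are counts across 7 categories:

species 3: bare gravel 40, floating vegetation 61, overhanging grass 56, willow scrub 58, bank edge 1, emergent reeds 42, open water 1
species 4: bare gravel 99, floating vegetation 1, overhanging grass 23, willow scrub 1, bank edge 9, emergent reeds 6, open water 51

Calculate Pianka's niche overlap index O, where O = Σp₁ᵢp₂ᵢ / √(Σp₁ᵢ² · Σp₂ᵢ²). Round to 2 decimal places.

0.43

Proportions for species 3 (n=259): 40/259=0.1544, 61/259=0.2355, 56/259=0.2162, 58/259=0.2239, 1/259=0.0039, 42/259=0.1622, 1/259=0.0039
Proportions for species 4 (n=190): 99/190=0.5211, 1/190=0.0053, 23/190=0.1211, 1/190=0.0053, 9/190=0.0474, 6/190=0.0316, 51/190=0.2684
Σ p₁ᵢp₂ᵢ = 0.080458 + 0.001248 + 0.026182 + 0.001187 + 0.000185 + 0.005126 + 0.001047 = 0.115433
Σp_1ᵢ² = 0.1544² + 0.2355² + 0.2162² + 0.2239² + 0.0039² + 0.1622² + 0.0039² = 0.023839 + 0.055460 + 0.046742 + 0.050131 + 0.000015 + 0.026309 + 0.000015 = 0.202511
Σp_2ᵢ² = 0.5211² + 0.0053² + 0.1211² + 0.0053² + 0.0474² + 0.0316² + 0.2684² = 0.271545 + 0.000028 + 0.014665 + 0.000028 + 0.002247 + 0.000999 + 0.072039 = 0.361551
O = 0.115433 / √(0.202511 × 0.361551) = 0.115433 / 0.2705883 = 0.4266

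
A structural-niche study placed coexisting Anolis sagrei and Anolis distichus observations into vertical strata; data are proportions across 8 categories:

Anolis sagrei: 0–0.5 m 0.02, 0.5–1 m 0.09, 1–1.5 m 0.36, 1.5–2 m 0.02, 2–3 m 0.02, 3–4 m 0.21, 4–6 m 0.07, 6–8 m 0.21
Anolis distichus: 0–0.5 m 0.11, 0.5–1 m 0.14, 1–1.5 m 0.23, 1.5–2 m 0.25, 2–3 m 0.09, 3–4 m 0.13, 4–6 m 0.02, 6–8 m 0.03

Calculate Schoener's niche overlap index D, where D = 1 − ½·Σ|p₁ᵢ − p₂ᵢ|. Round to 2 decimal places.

Σ|p₁ᵢ − p₂ᵢ| = 0.09 + 0.05 + 0.13 + 0.23 + 0.07 + 0.08 + 0.05 + 0.18 = 0.88
D = 1 − ½ × 0.88 = 1 − 0.440 = 0.5600

0.56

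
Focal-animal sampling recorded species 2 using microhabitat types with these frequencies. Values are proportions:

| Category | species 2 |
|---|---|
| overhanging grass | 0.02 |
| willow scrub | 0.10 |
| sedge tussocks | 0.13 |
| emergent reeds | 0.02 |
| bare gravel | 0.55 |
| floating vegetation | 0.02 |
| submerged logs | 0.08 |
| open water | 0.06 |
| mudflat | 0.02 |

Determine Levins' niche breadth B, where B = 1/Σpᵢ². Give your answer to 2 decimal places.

Σpᵢ² = 0.02² + 0.10² + 0.13² + 0.02² + 0.55² + 0.02² + 0.08² + 0.06² + 0.02² = 0.0004 + 0.0100 + 0.0169 + 0.0004 + 0.3025 + 0.0004 + 0.0064 + 0.0036 + 0.0004 = 0.3410
B = 1 / 0.3410 = 2.9326

2.93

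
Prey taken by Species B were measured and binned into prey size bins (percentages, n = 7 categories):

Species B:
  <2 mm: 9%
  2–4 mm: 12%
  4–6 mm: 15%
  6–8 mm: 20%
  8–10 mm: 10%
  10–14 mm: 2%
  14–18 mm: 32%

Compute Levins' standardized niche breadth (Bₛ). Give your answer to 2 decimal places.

0.68

Convert percentages to proportions (divide by 100).
Σpᵢ² = 0.09² + 0.12² + 0.15² + 0.20² + 0.10² + 0.02² + 0.32² = 0.0081 + 0.0144 + 0.0225 + 0.0400 + 0.0100 + 0.0004 + 0.1024 = 0.1978
B = 1 / 0.1978 = 5.0556
Bₛ = (B − 1)/(n − 1) = (5.0556 − 1)/(7 − 1) = 4.0556/6 = 0.6759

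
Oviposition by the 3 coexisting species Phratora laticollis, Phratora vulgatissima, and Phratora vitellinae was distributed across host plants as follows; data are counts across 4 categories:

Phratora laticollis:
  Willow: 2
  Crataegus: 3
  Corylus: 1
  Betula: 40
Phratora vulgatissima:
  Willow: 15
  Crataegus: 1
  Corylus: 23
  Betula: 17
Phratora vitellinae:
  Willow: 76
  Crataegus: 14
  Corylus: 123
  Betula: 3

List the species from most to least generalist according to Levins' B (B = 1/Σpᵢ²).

Proportions for Phratora laticollis (n=46): 2/46=0.0435, 3/46=0.0652, 1/46=0.0217, 40/46=0.8696
Proportions for Phratora vulgatissima (n=56): 15/56=0.2679, 1/56=0.0179, 23/56=0.4107, 17/56=0.3036
Proportions for Phratora vitellinae (n=216): 76/216=0.3519, 14/216=0.0648, 123/216=0.5694, 3/216=0.0139
Σp_latiᵢ² = 0.0435² + 0.0652² + 0.0217² + 0.8696² = 0.001892 + 0.004251 + 0.000471 + 0.756204 = 0.762818
B_lati = 1 / 0.762818 = 1.3109
Σp_vulgᵢ² = 0.2679² + 0.0179² + 0.4107² + 0.3036² = 0.071770 + 0.000320 + 0.168674 + 0.092173 = 0.332937
B_vulg = 1 / 0.332937 = 3.0036
Σp_viteᵢ² = 0.3519² + 0.0648² + 0.5694² + 0.0139² = 0.123834 + 0.004199 + 0.324216 + 0.000193 = 0.452442
B_vite = 1 / 0.452442 = 2.2102
Ranking by B (broadest → narrowest): Phratora vulgatissima (3.00) > Phratora vitellinae (2.21) > Phratora laticollis (1.31)

Phratora vulgatissima > Phratora vitellinae > Phratora laticollis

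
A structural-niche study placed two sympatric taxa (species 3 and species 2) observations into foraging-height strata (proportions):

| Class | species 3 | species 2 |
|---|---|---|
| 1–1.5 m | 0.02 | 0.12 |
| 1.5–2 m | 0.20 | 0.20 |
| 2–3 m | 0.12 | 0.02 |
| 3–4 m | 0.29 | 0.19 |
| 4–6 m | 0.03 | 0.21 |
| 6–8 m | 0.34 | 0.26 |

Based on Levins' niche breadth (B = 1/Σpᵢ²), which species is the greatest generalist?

Σp_3ᵢ² = 0.02² + 0.20² + 0.12² + 0.29² + 0.03² + 0.34² = 0.0004 + 0.0400 + 0.0144 + 0.0841 + 0.0009 + 0.1156 = 0.2554
B_3 = 1 / 0.2554 = 3.9154
Σp_2ᵢ² = 0.12² + 0.20² + 0.02² + 0.19² + 0.21² + 0.26² = 0.0144 + 0.0400 + 0.0004 + 0.0361 + 0.0441 + 0.0676 = 0.2026
B_2 = 1 / 0.2026 = 4.9358
Highest B → broadest niche (most generalist): species 2 (B = 4.94).

species 2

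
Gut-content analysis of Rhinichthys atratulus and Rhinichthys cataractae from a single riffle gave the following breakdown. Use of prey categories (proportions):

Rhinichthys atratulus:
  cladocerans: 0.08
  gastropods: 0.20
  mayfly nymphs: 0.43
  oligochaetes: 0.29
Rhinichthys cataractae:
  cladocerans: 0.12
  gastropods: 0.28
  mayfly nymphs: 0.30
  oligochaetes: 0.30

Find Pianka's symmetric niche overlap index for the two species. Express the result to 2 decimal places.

Σ p₁ᵢp₂ᵢ = 0.0096 + 0.0560 + 0.1290 + 0.0870 = 0.2816
Σp_1ᵢ² = 0.08² + 0.20² + 0.43² + 0.29² = 0.0064 + 0.0400 + 0.1849 + 0.0841 = 0.3154
Σp_2ᵢ² = 0.12² + 0.28² + 0.30² + 0.30² = 0.0144 + 0.0784 + 0.0900 + 0.0900 = 0.2728
O = 0.2816 / √(0.3154 × 0.2728) = 0.2816 / 0.29333 = 0.9600

0.96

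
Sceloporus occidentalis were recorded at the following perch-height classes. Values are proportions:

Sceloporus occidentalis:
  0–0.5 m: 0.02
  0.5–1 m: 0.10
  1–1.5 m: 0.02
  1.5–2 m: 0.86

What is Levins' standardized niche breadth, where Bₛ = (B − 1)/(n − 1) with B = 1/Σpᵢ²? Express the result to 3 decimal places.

Σpᵢ² = 0.02² + 0.10² + 0.02² + 0.86² = 0.0004 + 0.0100 + 0.0004 + 0.7396 = 0.7504
B = 1 / 0.7504 = 1.33262
Bₛ = (B − 1)/(n − 1) = (1.33262 − 1)/(4 − 1) = 0.33262/3 = 0.11087

0.111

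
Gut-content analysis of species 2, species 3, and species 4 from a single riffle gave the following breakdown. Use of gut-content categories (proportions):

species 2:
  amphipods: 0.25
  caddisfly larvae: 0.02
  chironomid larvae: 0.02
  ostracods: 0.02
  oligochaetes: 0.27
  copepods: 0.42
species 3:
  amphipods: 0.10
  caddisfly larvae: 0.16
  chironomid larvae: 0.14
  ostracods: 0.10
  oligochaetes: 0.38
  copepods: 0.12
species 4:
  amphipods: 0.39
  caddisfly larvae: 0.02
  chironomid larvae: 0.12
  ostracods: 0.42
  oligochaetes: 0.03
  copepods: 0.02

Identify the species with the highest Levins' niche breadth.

species 3

Σp_2ᵢ² = 0.25² + 0.02² + 0.02² + 0.02² + 0.27² + 0.42² = 0.0625 + 0.0004 + 0.0004 + 0.0004 + 0.0729 + 0.1764 = 0.3130
B_2 = 1 / 0.3130 = 3.1949
Σp_3ᵢ² = 0.10² + 0.16² + 0.14² + 0.10² + 0.38² + 0.12² = 0.0100 + 0.0256 + 0.0196 + 0.0100 + 0.1444 + 0.0144 = 0.2240
B_3 = 1 / 0.2240 = 4.4643
Σp_4ᵢ² = 0.39² + 0.02² + 0.12² + 0.42² + 0.03² + 0.02² = 0.1521 + 0.0004 + 0.0144 + 0.1764 + 0.0009 + 0.0004 = 0.3446
B_4 = 1 / 0.3446 = 2.9019
Highest B → broadest niche (most generalist): species 3 (B = 4.46).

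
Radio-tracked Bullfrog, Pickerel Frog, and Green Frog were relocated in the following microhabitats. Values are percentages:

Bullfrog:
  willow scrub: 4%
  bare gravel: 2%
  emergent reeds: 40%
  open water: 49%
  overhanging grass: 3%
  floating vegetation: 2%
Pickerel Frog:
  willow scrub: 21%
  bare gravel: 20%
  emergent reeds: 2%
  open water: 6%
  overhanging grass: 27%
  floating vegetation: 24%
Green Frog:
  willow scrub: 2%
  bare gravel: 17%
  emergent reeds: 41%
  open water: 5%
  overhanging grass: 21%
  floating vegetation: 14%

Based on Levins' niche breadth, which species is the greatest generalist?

Convert percentages to proportions (divide by 100).
Σp_Bullᵢ² = 0.04² + 0.02² + 0.40² + 0.49² + 0.03² + 0.02² = 0.0016 + 0.0004 + 0.1600 + 0.2401 + 0.0009 + 0.0004 = 0.4034
B_Bull = 1 / 0.4034 = 2.4789
Σp_Pickᵢ² = 0.21² + 0.20² + 0.02² + 0.06² + 0.27² + 0.24² = 0.0441 + 0.0400 + 0.0004 + 0.0036 + 0.0729 + 0.0576 = 0.2186
B_Pick = 1 / 0.2186 = 4.5746
Σp_Greeᵢ² = 0.02² + 0.17² + 0.41² + 0.05² + 0.21² + 0.14² = 0.0004 + 0.0289 + 0.1681 + 0.0025 + 0.0441 + 0.0196 = 0.2636
B_Gree = 1 / 0.2636 = 3.7936
Highest B → broadest niche (most generalist): Pickerel Frog (B = 4.57).

Pickerel Frog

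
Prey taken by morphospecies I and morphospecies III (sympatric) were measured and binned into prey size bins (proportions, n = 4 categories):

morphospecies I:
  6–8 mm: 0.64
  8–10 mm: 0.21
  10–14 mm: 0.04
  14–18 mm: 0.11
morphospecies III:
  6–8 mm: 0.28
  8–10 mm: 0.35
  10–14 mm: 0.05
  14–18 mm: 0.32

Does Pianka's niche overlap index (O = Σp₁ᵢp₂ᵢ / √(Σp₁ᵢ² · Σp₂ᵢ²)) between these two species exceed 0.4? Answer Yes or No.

Yes

Σ p₁ᵢp₂ᵢ = 0.1792 + 0.0735 + 0.0020 + 0.0352 = 0.2899
Σp_1ᵢ² = 0.64² + 0.21² + 0.04² + 0.11² = 0.4096 + 0.0441 + 0.0016 + 0.0121 = 0.4674
Σp_2ᵢ² = 0.28² + 0.35² + 0.05² + 0.32² = 0.0784 + 0.1225 + 0.0025 + 0.1024 = 0.3058
O = 0.2899 / √(0.4674 × 0.3058) = 0.2899 / 0.37806 = 0.7668
O = 0.7668 > 0.4 → Yes.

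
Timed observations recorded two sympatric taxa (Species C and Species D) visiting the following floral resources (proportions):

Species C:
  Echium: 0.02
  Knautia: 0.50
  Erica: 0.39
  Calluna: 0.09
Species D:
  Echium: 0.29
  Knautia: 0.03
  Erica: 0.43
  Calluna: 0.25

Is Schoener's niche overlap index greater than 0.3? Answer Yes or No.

Yes

Σ|p₁ᵢ − p₂ᵢ| = 0.27 + 0.47 + 0.04 + 0.16 = 0.94
D = 1 − ½ × 0.94 = 1 − 0.470 = 0.5300
D = 0.5300 > 0.3 → Yes.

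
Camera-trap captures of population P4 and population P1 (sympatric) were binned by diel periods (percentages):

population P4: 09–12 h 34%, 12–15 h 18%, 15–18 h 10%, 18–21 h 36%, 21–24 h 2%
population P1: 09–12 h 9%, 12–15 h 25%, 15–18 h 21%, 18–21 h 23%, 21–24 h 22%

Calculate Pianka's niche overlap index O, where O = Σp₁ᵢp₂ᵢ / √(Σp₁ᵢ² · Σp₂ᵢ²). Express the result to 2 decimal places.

0.74

Convert percentages to proportions (divide by 100).
Σ p₁ᵢp₂ᵢ = 0.0306 + 0.0450 + 0.0210 + 0.0828 + 0.0044 = 0.1838
Σp_1ᵢ² = 0.34² + 0.18² + 0.10² + 0.36² + 0.02² = 0.1156 + 0.0324 + 0.0100 + 0.1296 + 0.0004 = 0.2880
Σp_2ᵢ² = 0.09² + 0.25² + 0.21² + 0.23² + 0.22² = 0.0081 + 0.0625 + 0.0441 + 0.0529 + 0.0484 = 0.2160
O = 0.1838 / √(0.2880 × 0.2160) = 0.1838 / 0.24942 = 0.7369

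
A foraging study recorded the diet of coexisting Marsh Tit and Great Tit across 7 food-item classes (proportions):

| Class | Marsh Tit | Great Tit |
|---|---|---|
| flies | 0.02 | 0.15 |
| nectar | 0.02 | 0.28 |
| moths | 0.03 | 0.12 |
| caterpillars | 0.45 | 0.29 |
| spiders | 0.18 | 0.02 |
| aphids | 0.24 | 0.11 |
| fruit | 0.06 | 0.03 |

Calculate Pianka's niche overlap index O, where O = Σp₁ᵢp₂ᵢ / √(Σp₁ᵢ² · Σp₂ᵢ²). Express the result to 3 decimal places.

Σ p₁ᵢp₂ᵢ = 0.0030 + 0.0056 + 0.0036 + 0.1305 + 0.0036 + 0.0264 + 0.0018 = 0.1745
Σp_1ᵢ² = 0.02² + 0.02² + 0.03² + 0.45² + 0.18² + 0.24² + 0.06² = 0.0004 + 0.0004 + 0.0009 + 0.2025 + 0.0324 + 0.0576 + 0.0036 = 0.2978
Σp_2ᵢ² = 0.15² + 0.28² + 0.12² + 0.29² + 0.02² + 0.11² + 0.03² = 0.0225 + 0.0784 + 0.0144 + 0.0841 + 0.0004 + 0.0121 + 0.0009 = 0.2128
O = 0.1745 / √(0.2978 × 0.2128) = 0.1745 / 0.251738 = 0.69318

0.693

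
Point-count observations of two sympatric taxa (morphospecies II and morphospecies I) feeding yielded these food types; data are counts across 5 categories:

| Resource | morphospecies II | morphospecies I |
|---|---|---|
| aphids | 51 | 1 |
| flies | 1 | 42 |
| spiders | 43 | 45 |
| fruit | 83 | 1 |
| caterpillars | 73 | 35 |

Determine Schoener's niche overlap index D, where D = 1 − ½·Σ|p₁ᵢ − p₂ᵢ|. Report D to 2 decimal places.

Proportions for morphospecies II (n=251): 51/251=0.2032, 1/251=0.0040, 43/251=0.1713, 83/251=0.3307, 73/251=0.2908
Proportions for morphospecies I (n=124): 1/124=0.0081, 42/124=0.3387, 45/124=0.3629, 1/124=0.0081, 35/124=0.2823
Σ|p₁ᵢ − p₂ᵢ| = 0.1951 + 0.3347 + 0.1916 + 0.3226 + 0.0085 = 1.0525
D = 1 − ½ × 1.0525 = 1 − 0.52625 = 0.47375

0.47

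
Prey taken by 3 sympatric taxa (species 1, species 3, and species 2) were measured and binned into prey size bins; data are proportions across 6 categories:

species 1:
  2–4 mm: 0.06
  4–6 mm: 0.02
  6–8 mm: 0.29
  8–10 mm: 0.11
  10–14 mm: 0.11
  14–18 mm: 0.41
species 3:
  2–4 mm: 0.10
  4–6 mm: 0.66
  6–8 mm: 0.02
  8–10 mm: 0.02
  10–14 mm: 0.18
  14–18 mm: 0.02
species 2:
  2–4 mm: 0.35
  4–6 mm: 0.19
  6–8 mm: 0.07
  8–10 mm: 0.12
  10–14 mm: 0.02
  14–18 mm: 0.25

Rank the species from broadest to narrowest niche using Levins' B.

Σp_1ᵢ² = 0.06² + 0.02² + 0.29² + 0.11² + 0.11² + 0.41² = 0.0036 + 0.0004 + 0.0841 + 0.0121 + 0.0121 + 0.1681 = 0.2804
B_1 = 1 / 0.2804 = 3.5663
Σp_3ᵢ² = 0.10² + 0.66² + 0.02² + 0.02² + 0.18² + 0.02² = 0.0100 + 0.4356 + 0.0004 + 0.0004 + 0.0324 + 0.0004 = 0.4792
B_3 = 1 / 0.4792 = 2.0868
Σp_2ᵢ² = 0.35² + 0.19² + 0.07² + 0.12² + 0.02² + 0.25² = 0.1225 + 0.0361 + 0.0049 + 0.0144 + 0.0004 + 0.0625 = 0.2408
B_2 = 1 / 0.2408 = 4.1528
Ranking by B (broadest → narrowest): species 2 (4.15) > species 1 (3.57) > species 3 (2.09)

species 2 > species 1 > species 3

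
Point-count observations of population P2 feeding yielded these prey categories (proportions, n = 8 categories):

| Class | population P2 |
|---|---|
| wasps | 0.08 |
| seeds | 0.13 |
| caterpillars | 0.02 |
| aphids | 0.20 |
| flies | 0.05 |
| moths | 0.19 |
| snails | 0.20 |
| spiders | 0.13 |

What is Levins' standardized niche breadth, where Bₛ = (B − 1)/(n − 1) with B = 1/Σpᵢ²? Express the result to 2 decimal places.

Σpᵢ² = 0.08² + 0.13² + 0.02² + 0.20² + 0.05² + 0.19² + 0.20² + 0.13² = 0.0064 + 0.0169 + 0.0004 + 0.0400 + 0.0025 + 0.0361 + 0.0400 + 0.0169 = 0.1592
B = 1 / 0.1592 = 6.2814
Bₛ = (B − 1)/(n − 1) = (6.2814 − 1)/(8 − 1) = 5.2814/7 = 0.7545

0.75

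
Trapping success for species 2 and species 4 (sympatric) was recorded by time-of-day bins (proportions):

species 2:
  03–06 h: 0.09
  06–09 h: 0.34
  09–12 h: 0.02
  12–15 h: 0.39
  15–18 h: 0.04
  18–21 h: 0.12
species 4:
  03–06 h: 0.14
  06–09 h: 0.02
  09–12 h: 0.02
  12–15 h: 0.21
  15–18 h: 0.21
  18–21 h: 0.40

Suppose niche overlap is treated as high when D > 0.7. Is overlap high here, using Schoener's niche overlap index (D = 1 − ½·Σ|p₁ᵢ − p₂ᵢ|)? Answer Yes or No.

No

Σ|p₁ᵢ − p₂ᵢ| = 0.05 + 0.32 + 0.00 + 0.18 + 0.17 + 0.28 = 1.00
D = 1 − ½ × 1.00 = 1 − 0.500 = 0.5000
D = 0.5000 < 0.7 → No.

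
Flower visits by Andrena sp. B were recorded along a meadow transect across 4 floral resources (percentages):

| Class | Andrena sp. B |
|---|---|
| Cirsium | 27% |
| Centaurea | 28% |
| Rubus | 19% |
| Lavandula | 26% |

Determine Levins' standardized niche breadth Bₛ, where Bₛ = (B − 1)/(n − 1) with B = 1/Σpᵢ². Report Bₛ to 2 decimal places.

0.97

Convert percentages to proportions (divide by 100).
Σpᵢ² = 0.27² + 0.28² + 0.19² + 0.26² = 0.0729 + 0.0784 + 0.0361 + 0.0676 = 0.2550
B = 1 / 0.2550 = 3.9216
Bₛ = (B − 1)/(n − 1) = (3.9216 − 1)/(4 − 1) = 2.9216/3 = 0.9739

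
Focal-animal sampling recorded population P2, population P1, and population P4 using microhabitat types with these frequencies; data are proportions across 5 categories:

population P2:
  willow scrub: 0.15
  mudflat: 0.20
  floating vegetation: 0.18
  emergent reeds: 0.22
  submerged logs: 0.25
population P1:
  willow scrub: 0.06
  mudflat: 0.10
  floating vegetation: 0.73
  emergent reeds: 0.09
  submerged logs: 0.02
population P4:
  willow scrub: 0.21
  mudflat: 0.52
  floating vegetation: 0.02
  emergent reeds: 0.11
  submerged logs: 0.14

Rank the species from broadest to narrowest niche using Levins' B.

Σp_P2ᵢ² = 0.15² + 0.20² + 0.18² + 0.22² + 0.25² = 0.0225 + 0.0400 + 0.0324 + 0.0484 + 0.0625 = 0.2058
B_P2 = 1 / 0.2058 = 4.8591
Σp_P1ᵢ² = 0.06² + 0.10² + 0.73² + 0.09² + 0.02² = 0.0036 + 0.0100 + 0.5329 + 0.0081 + 0.0004 = 0.5550
B_P1 = 1 / 0.5550 = 1.8018
Σp_P4ᵢ² = 0.21² + 0.52² + 0.02² + 0.11² + 0.14² = 0.0441 + 0.2704 + 0.0004 + 0.0121 + 0.0196 = 0.3466
B_P4 = 1 / 0.3466 = 2.8852
Ranking by B (broadest → narrowest): population P2 (4.86) > population P4 (2.89) > population P1 (1.80)

population P2 > population P4 > population P1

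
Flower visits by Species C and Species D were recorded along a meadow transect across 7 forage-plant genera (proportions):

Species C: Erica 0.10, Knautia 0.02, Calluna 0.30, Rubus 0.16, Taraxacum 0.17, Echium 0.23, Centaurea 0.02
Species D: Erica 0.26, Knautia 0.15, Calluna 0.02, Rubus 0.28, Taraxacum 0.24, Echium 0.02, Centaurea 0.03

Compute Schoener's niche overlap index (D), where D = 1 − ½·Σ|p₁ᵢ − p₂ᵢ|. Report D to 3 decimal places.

Σ|p₁ᵢ − p₂ᵢ| = 0.16 + 0.13 + 0.28 + 0.12 + 0.07 + 0.21 + 0.01 = 0.98
D = 1 − ½ × 0.98 = 1 − 0.490 = 0.51000

0.510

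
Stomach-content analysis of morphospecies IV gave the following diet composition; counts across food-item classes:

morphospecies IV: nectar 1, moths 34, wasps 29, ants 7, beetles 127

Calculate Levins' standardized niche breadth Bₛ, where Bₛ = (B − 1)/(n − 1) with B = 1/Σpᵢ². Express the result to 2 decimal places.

0.29

Proportions for morphospecies IV (n=198): 1/198=0.0051, 34/198=0.1717, 29/198=0.1465, 7/198=0.0354, 127/198=0.6414
Σpᵢ² = 0.0051² + 0.1717² + 0.1465² + 0.0354² + 0.6414² = 0.000026 + 0.029481 + 0.021462 + 0.001253 + 0.411394 = 0.463616
B = 1 / 0.463616 = 2.1570
Bₛ = (B − 1)/(n − 1) = (2.1570 − 1)/(5 − 1) = 1.1570/4 = 0.2893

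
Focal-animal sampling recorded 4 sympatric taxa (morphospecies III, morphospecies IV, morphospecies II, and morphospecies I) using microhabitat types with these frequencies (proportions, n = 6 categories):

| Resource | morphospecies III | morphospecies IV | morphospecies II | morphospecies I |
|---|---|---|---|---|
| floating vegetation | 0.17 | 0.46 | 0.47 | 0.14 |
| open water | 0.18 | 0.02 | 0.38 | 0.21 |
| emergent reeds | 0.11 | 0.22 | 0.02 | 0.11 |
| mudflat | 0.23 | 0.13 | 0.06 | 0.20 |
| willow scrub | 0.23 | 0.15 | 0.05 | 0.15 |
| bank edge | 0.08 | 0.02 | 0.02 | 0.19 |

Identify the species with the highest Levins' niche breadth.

Σp_IIIᵢ² = 0.17² + 0.18² + 0.11² + 0.23² + 0.23² + 0.08² = 0.0289 + 0.0324 + 0.0121 + 0.0529 + 0.0529 + 0.0064 = 0.1856
B_III = 1 / 0.1856 = 5.3879
Σp_IVᵢ² = 0.46² + 0.02² + 0.22² + 0.13² + 0.15² + 0.02² = 0.2116 + 0.0004 + 0.0484 + 0.0169 + 0.0225 + 0.0004 = 0.3002
B_IV = 1 / 0.3002 = 3.3311
Σp_IIᵢ² = 0.47² + 0.38² + 0.02² + 0.06² + 0.05² + 0.02² = 0.2209 + 0.1444 + 0.0004 + 0.0036 + 0.0025 + 0.0004 = 0.3722
B_II = 1 / 0.3722 = 2.6867
Σp_Iᵢ² = 0.14² + 0.21² + 0.11² + 0.20² + 0.15² + 0.19² = 0.0196 + 0.0441 + 0.0121 + 0.0400 + 0.0225 + 0.0361 = 0.1744
B_I = 1 / 0.1744 = 5.7339
Highest B → broadest niche (most generalist): morphospecies I (B = 5.73).

morphospecies I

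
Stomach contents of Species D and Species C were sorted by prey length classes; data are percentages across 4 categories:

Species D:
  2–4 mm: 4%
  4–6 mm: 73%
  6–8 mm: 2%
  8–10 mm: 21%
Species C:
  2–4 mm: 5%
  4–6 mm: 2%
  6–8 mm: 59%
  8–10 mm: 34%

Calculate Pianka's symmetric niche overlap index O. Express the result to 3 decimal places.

0.192

Convert percentages to proportions (divide by 100).
Σ p₁ᵢp₂ᵢ = 0.0020 + 0.0146 + 0.0118 + 0.0714 = 0.0998
Σp_1ᵢ² = 0.04² + 0.73² + 0.02² + 0.21² = 0.0016 + 0.5329 + 0.0004 + 0.0441 = 0.5790
Σp_2ᵢ² = 0.05² + 0.02² + 0.59² + 0.34² = 0.0025 + 0.0004 + 0.3481 + 0.1156 = 0.4666
O = 0.0998 / √(0.5790 × 0.4666) = 0.0998 / 0.519771 = 0.19201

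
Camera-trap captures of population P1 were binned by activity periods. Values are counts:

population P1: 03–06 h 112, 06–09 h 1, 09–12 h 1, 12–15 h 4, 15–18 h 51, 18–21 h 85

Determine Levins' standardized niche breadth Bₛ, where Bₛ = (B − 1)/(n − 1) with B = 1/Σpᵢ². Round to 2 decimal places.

Proportions for population P1 (n=254): 112/254=0.4409, 1/254=0.0039, 1/254=0.0039, 4/254=0.0157, 51/254=0.2008, 85/254=0.3346
Σpᵢ² = 0.4409² + 0.0039² + 0.0039² + 0.0157² + 0.2008² + 0.3346² = 0.194393 + 0.000015 + 0.000015 + 0.000246 + 0.040321 + 0.111957 = 0.346947
B = 1 / 0.346947 = 2.8823
Bₛ = (B − 1)/(n − 1) = (2.8823 − 1)/(6 − 1) = 1.8823/5 = 0.3765

0.38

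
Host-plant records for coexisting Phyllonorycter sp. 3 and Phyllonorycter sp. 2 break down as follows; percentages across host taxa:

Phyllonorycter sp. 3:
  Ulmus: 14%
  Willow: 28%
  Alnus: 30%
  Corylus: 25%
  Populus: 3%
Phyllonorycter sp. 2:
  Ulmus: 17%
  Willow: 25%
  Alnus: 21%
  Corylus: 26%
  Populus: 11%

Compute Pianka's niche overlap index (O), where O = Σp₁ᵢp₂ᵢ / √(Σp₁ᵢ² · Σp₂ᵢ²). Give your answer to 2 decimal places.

0.97

Convert percentages to proportions (divide by 100).
Σ p₁ᵢp₂ᵢ = 0.0238 + 0.0700 + 0.0630 + 0.0650 + 0.0033 = 0.2251
Σp_1ᵢ² = 0.14² + 0.28² + 0.30² + 0.25² + 0.03² = 0.0196 + 0.0784 + 0.0900 + 0.0625 + 0.0009 = 0.2514
Σp_2ᵢ² = 0.17² + 0.25² + 0.21² + 0.26² + 0.11² = 0.0289 + 0.0625 + 0.0441 + 0.0676 + 0.0121 = 0.2152
O = 0.2251 / √(0.2514 × 0.2152) = 0.2251 / 0.23260 = 0.9678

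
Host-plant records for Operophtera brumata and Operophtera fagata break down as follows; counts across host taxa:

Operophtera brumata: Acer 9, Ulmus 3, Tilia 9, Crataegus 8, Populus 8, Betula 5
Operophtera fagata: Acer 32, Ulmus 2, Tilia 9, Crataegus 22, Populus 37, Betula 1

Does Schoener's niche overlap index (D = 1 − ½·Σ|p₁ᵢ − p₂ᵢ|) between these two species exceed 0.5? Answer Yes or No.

Proportions for Operophtera brumata (n=42): 9/42=0.2143, 3/42=0.0714, 9/42=0.2143, 8/42=0.1905, 8/42=0.1905, 5/42=0.1190
Proportions for Operophtera fagata (n=103): 32/103=0.3107, 2/103=0.0194, 9/103=0.0874, 22/103=0.2136, 37/103=0.3592, 1/103=0.0097
Σ|p₁ᵢ − p₂ᵢ| = 0.0964 + 0.0520 + 0.1269 + 0.0231 + 0.1687 + 0.1093 = 0.5764
D = 1 − ½ × 0.5764 = 1 − 0.28820 = 0.71180
D = 0.71180 > 0.5 → Yes.

Yes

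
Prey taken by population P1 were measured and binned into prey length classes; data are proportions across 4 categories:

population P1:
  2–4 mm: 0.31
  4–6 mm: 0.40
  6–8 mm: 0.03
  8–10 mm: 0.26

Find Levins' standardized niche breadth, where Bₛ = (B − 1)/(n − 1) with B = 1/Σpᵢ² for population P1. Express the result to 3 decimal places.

Σpᵢ² = 0.31² + 0.40² + 0.03² + 0.26² = 0.0961 + 0.1600 + 0.0009 + 0.0676 = 0.3246
B = 1 / 0.3246 = 3.08071
Bₛ = (B − 1)/(n − 1) = (3.08071 − 1)/(4 − 1) = 2.08071/3 = 0.69357

0.694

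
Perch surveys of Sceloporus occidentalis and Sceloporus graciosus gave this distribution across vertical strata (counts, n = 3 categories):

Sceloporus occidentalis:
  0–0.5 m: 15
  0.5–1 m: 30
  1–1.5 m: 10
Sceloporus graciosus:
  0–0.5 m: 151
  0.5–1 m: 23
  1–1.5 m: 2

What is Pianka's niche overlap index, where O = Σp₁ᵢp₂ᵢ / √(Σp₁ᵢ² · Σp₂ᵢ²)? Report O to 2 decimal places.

0.56

Proportions for Sceloporus occidentalis (n=55): 15/55=0.2727, 30/55=0.5455, 10/55=0.1818
Proportions for Sceloporus graciosus (n=176): 151/176=0.8580, 23/176=0.1307, 2/176=0.0114
Σ p₁ᵢp₂ᵢ = 0.233977 + 0.071297 + 0.002073 = 0.307347
Σp_1ᵢ² = 0.2727² + 0.5455² + 0.1818² = 0.074365 + 0.297570 + 0.033051 = 0.404986
Σp_2ᵢ² = 0.8580² + 0.1307² + 0.0114² = 0.736164 + 0.017082 + 0.000130 = 0.753376
O = 0.307347 / √(0.404986 × 0.753376) = 0.307347 / 0.5523647 = 0.5564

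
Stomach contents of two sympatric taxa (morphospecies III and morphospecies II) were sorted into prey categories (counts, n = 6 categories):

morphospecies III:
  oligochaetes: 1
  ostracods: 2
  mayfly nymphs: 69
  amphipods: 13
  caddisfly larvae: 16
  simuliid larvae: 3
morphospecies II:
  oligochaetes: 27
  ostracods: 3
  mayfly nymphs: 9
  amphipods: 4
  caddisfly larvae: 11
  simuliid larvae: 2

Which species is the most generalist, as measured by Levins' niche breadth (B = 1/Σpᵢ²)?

Proportions for morphospecies III (n=104): 1/104=0.0096, 2/104=0.0192, 69/104=0.6635, 13/104=0.1250, 16/104=0.1538, 3/104=0.0288
Proportions for morphospecies II (n=56): 27/56=0.4821, 3/56=0.0536, 9/56=0.1607, 4/56=0.0714, 11/56=0.1964, 2/56=0.0357
Σp_IIIᵢ² = 0.0096² + 0.0192² + 0.6635² + 0.1250² + 0.1538² + 0.0288² = 0.000092 + 0.000369 + 0.440232 + 0.015625 + 0.023654 + 0.000829 = 0.480801
B_III = 1 / 0.480801 = 2.0799
Σp_IIᵢ² = 0.4821² + 0.0536² + 0.1607² + 0.0714² + 0.1964² + 0.0357² = 0.232420 + 0.002873 + 0.025824 + 0.005098 + 0.038573 + 0.001274 = 0.306062
B_II = 1 / 0.306062 = 3.2673
Highest B → broadest niche (most generalist): morphospecies II (B = 3.27).

morphospecies II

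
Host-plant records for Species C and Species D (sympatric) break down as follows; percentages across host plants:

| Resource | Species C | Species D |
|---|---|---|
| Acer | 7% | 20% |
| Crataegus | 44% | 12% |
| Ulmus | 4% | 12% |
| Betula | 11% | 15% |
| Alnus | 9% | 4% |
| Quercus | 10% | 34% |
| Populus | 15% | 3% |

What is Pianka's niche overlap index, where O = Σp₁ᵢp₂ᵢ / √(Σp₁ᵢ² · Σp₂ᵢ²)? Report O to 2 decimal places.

0.57

Convert percentages to proportions (divide by 100).
Σ p₁ᵢp₂ᵢ = 0.0140 + 0.0528 + 0.0048 + 0.0165 + 0.0036 + 0.0340 + 0.0045 = 0.1302
Σp_1ᵢ² = 0.07² + 0.44² + 0.04² + 0.11² + 0.09² + 0.10² + 0.15² = 0.0049 + 0.1936 + 0.0016 + 0.0121 + 0.0081 + 0.0100 + 0.0225 = 0.2528
Σp_2ᵢ² = 0.20² + 0.12² + 0.12² + 0.15² + 0.04² + 0.34² + 0.03² = 0.0400 + 0.0144 + 0.0144 + 0.0225 + 0.0016 + 0.1156 + 0.0009 = 0.2094
O = 0.1302 / √(0.2528 × 0.2094) = 0.1302 / 0.23008 = 0.5659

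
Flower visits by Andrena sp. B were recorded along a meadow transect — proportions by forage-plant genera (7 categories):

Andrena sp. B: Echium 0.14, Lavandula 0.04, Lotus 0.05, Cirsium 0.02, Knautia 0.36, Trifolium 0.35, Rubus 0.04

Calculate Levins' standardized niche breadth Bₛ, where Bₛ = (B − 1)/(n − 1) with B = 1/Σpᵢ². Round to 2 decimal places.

0.43

Σpᵢ² = 0.14² + 0.04² + 0.05² + 0.02² + 0.36² + 0.35² + 0.04² = 0.0196 + 0.0016 + 0.0025 + 0.0004 + 0.1296 + 0.1225 + 0.0016 = 0.2778
B = 1 / 0.2778 = 3.5997
Bₛ = (B − 1)/(n − 1) = (3.5997 − 1)/(7 − 1) = 2.5997/6 = 0.4333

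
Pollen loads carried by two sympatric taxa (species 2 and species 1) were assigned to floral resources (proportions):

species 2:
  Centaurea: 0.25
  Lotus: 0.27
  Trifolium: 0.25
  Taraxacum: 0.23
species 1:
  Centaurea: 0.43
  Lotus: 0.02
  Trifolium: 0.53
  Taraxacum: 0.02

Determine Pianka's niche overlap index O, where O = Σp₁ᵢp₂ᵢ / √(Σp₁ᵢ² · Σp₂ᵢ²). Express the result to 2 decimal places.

Σ p₁ᵢp₂ᵢ = 0.1075 + 0.0054 + 0.1325 + 0.0046 = 0.2500
Σp_1ᵢ² = 0.25² + 0.27² + 0.25² + 0.23² = 0.0625 + 0.0729 + 0.0625 + 0.0529 = 0.2508
Σp_2ᵢ² = 0.43² + 0.02² + 0.53² + 0.02² = 0.1849 + 0.0004 + 0.2809 + 0.0004 = 0.4666
O = 0.2500 / √(0.2508 × 0.4666) = 0.2500 / 0.34209 = 0.7308

0.73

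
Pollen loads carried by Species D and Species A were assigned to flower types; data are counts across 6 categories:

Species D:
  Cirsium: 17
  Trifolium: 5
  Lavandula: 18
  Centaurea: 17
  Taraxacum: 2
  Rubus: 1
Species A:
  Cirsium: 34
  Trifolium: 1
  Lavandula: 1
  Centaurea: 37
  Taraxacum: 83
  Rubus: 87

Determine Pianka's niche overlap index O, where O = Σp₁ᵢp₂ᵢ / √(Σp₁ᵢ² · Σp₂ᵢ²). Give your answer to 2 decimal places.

0.37

Proportions for Species D (n=60): 17/60=0.2833, 5/60=0.0833, 18/60=0.3000, 17/60=0.2833, 2/60=0.0333, 1/60=0.0167
Proportions for Species A (n=243): 34/243=0.1399, 1/243=0.0041, 1/243=0.0041, 37/243=0.1523, 83/243=0.3416, 87/243=0.3580
Σ p₁ᵢp₂ᵢ = 0.039634 + 0.000342 + 0.001230 + 0.043147 + 0.011375 + 0.005979 = 0.101707
Σp_1ᵢ² = 0.2833² + 0.0833² + 0.3000² + 0.2833² + 0.0333² + 0.0167² = 0.080259 + 0.006939 + 0.090000 + 0.080259 + 0.001109 + 0.000279 = 0.258845
Σp_2ᵢ² = 0.1399² + 0.0041² + 0.0041² + 0.1523² + 0.3416² + 0.3580² = 0.019572 + 0.000017 + 0.000017 + 0.023195 + 0.116691 + 0.128164 = 0.287656
O = 0.101707 / √(0.258845 × 0.287656) = 0.101707 / 0.2728705 = 0.3727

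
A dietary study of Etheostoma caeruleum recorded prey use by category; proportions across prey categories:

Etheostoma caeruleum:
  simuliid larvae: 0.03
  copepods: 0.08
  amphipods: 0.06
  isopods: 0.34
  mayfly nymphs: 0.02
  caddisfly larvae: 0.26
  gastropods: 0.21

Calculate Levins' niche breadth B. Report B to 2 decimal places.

Σpᵢ² = 0.03² + 0.08² + 0.06² + 0.34² + 0.02² + 0.26² + 0.21² = 0.0009 + 0.0064 + 0.0036 + 0.1156 + 0.0004 + 0.0676 + 0.0441 = 0.2386
B = 1 / 0.2386 = 4.1911

4.19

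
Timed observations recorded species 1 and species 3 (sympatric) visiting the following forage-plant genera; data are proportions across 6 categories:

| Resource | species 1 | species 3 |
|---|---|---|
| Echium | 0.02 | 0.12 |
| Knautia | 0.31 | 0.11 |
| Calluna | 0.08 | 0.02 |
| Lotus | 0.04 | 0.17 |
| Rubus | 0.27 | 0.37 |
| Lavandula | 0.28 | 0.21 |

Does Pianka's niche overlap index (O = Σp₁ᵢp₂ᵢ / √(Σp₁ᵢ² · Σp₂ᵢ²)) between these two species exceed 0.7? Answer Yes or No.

Σ p₁ᵢp₂ᵢ = 0.0024 + 0.0341 + 0.0016 + 0.0068 + 0.0999 + 0.0588 = 0.2036
Σp_1ᵢ² = 0.02² + 0.31² + 0.08² + 0.04² + 0.27² + 0.28² = 0.0004 + 0.0961 + 0.0064 + 0.0016 + 0.0729 + 0.0784 = 0.2558
Σp_2ᵢ² = 0.12² + 0.11² + 0.02² + 0.17² + 0.37² + 0.21² = 0.0144 + 0.0121 + 0.0004 + 0.0289 + 0.1369 + 0.0441 = 0.2368
O = 0.2036 / √(0.2558 × 0.2368) = 0.2036 / 0.24612 = 0.8272
O = 0.8272 > 0.7 → Yes.

Yes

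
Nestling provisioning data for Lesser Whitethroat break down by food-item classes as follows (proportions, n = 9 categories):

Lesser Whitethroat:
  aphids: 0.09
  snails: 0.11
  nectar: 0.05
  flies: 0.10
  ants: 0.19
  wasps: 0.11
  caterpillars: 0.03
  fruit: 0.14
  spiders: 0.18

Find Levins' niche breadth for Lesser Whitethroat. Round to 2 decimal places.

7.47

Σpᵢ² = 0.09² + 0.11² + 0.05² + 0.10² + 0.19² + 0.11² + 0.03² + 0.14² + 0.18² = 0.0081 + 0.0121 + 0.0025 + 0.0100 + 0.0361 + 0.0121 + 0.0009 + 0.0196 + 0.0324 = 0.1338
B = 1 / 0.1338 = 7.4738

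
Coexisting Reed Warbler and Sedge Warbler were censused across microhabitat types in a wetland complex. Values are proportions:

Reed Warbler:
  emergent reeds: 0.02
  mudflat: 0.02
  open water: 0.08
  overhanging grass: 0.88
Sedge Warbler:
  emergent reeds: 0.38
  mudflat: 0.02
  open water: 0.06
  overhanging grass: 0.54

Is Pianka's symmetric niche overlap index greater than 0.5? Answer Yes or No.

Σ p₁ᵢp₂ᵢ = 0.0076 + 0.0004 + 0.0048 + 0.4752 = 0.4880
Σp_1ᵢ² = 0.02² + 0.02² + 0.08² + 0.88² = 0.0004 + 0.0004 + 0.0064 + 0.7744 = 0.7816
Σp_2ᵢ² = 0.38² + 0.02² + 0.06² + 0.54² = 0.1444 + 0.0004 + 0.0036 + 0.2916 = 0.4400
O = 0.4880 / √(0.7816 × 0.4400) = 0.4880 / 0.58643 = 0.8322
O = 0.8322 > 0.5 → Yes.

Yes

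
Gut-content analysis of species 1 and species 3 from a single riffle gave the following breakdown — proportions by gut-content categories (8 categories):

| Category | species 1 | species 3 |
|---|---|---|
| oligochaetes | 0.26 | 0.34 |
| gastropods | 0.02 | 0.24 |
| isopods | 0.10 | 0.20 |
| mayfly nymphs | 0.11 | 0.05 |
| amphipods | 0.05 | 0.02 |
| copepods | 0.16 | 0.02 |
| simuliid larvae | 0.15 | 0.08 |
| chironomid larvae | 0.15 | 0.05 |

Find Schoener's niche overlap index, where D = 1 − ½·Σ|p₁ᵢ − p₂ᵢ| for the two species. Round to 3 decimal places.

Σ|p₁ᵢ − p₂ᵢ| = 0.08 + 0.22 + 0.10 + 0.06 + 0.03 + 0.14 + 0.07 + 0.10 = 0.80
D = 1 − ½ × 0.80 = 1 − 0.400 = 0.60000

0.600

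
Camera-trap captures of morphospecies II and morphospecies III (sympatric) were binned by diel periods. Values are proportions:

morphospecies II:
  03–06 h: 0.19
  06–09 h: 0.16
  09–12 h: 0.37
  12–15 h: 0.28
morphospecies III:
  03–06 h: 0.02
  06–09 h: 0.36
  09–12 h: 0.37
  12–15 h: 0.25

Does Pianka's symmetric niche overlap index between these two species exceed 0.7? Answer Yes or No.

Σ p₁ᵢp₂ᵢ = 0.0038 + 0.0576 + 0.1369 + 0.0700 = 0.2683
Σp_1ᵢ² = 0.19² + 0.16² + 0.37² + 0.28² = 0.0361 + 0.0256 + 0.1369 + 0.0784 = 0.2770
Σp_2ᵢ² = 0.02² + 0.36² + 0.37² + 0.25² = 0.0004 + 0.1296 + 0.1369 + 0.0625 = 0.3294
O = 0.2683 / √(0.2770 × 0.3294) = 0.2683 / 0.30207 = 0.8882
O = 0.8882 > 0.7 → Yes.

Yes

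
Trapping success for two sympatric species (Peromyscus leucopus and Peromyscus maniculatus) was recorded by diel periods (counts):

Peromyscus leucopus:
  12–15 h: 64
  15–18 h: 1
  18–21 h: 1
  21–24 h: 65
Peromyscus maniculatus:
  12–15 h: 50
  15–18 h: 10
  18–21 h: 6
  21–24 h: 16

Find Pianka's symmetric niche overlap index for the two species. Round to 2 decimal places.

Proportions for Peromyscus leucopus (n=131): 64/131=0.4885, 1/131=0.0076, 1/131=0.0076, 65/131=0.4962
Proportions for Peromyscus maniculatus (n=82): 50/82=0.6098, 10/82=0.1220, 6/82=0.0732, 16/82=0.1951
Σ p₁ᵢp₂ᵢ = 0.297887 + 0.000927 + 0.000556 + 0.096809 = 0.396179
Σp_1ᵢ² = 0.4885² + 0.0076² + 0.0076² + 0.4962² = 0.238632 + 0.000058 + 0.000058 + 0.246214 = 0.484962
Σp_2ᵢ² = 0.6098² + 0.1220² + 0.0732² + 0.1951² = 0.371856 + 0.014884 + 0.005358 + 0.038064 = 0.430162
O = 0.396179 / √(0.484962 × 0.430162) = 0.396179 / 0.4567409 = 0.8674

0.87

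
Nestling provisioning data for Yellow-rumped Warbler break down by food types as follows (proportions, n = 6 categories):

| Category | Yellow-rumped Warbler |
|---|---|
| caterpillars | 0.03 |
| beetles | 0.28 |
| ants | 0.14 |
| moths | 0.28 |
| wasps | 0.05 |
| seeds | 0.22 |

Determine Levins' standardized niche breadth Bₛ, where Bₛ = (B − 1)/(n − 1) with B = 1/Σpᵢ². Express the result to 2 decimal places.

0.68

Σpᵢ² = 0.03² + 0.28² + 0.14² + 0.28² + 0.05² + 0.22² = 0.0009 + 0.0784 + 0.0196 + 0.0784 + 0.0025 + 0.0484 = 0.2282
B = 1 / 0.2282 = 4.3821
Bₛ = (B − 1)/(n − 1) = (4.3821 − 1)/(6 − 1) = 3.3821/5 = 0.6764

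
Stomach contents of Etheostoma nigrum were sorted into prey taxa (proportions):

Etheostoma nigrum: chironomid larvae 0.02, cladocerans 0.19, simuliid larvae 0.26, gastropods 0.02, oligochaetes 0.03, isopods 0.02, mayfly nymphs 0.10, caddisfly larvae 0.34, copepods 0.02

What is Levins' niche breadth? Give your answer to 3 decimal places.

Σpᵢ² = 0.02² + 0.19² + 0.26² + 0.02² + 0.03² + 0.02² + 0.10² + 0.34² + 0.02² = 0.0004 + 0.0361 + 0.0676 + 0.0004 + 0.0009 + 0.0004 + 0.0100 + 0.1156 + 0.0004 = 0.2318
B = 1 / 0.2318 = 4.31406

4.314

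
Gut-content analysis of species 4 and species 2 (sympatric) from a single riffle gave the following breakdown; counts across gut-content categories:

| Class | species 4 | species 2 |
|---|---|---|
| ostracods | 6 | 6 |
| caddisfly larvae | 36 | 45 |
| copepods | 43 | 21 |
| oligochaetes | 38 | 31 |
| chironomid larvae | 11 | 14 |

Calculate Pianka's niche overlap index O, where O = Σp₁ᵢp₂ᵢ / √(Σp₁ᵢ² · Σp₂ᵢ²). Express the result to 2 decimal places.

Proportions for species 4 (n=134): 6/134=0.0448, 36/134=0.2687, 43/134=0.3209, 38/134=0.2836, 11/134=0.0821
Proportions for species 2 (n=117): 6/117=0.0513, 45/117=0.3846, 21/117=0.1795, 31/117=0.2650, 14/117=0.1197
Σ p₁ᵢp₂ᵢ = 0.002298 + 0.103342 + 0.057602 + 0.075154 + 0.009827 = 0.248223
Σp_1ᵢ² = 0.0448² + 0.2687² + 0.3209² + 0.2836² + 0.0821² = 0.002007 + 0.072200 + 0.102977 + 0.080429 + 0.006740 = 0.264353
Σp_2ᵢ² = 0.0513² + 0.3846² + 0.1795² + 0.2650² + 0.1197² = 0.002632 + 0.147917 + 0.032220 + 0.070225 + 0.014328 = 0.267322
O = 0.248223 / √(0.264353 × 0.267322) = 0.248223 / 0.2658334 = 0.9338

0.93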